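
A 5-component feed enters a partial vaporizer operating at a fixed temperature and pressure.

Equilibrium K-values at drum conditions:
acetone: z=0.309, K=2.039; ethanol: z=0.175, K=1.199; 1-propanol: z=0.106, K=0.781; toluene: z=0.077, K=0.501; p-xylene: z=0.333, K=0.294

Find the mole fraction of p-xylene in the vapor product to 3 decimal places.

y_p-xylene = 0.107

Let β = V/F and solve Σ zᵢ(Kᵢ−1)/(1+β(Kᵢ−1)) = 0.
g(0) = ΣzᵢKᵢ − 1 = 0.059 and g(1) = 1 − Σzᵢ/Kᵢ = -0.720, so a root lies in (0, 1).
Newton–Raphson from β = 0.49:
  β = 0.490: g = -0.1918, g' = -0.580 → β = 0.159
  β = 0.159: g = -0.0215, g' = -0.491 → β = 0.116
Converged at β = 0.116.
Compositions from xᵢ = zᵢ/(1+β(Kᵢ−1)), yᵢ = Kᵢxᵢ:
  acetone: x = 0.276, y = 0.562
  ethanol: x = 0.171, y = 0.205
  1-propanol: x = 0.109, y = 0.085
  toluene: x = 0.082, y = 0.041
  p-xylene: x = 0.363, y = 0.107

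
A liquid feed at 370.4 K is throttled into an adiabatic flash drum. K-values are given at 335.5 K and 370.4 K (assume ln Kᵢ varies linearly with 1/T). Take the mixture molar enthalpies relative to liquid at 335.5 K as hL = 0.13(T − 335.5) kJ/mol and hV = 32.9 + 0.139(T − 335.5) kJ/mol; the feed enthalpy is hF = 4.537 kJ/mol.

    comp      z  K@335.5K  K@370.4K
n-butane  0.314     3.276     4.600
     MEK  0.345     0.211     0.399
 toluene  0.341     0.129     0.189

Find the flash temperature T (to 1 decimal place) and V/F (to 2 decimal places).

Adiabatic flash: solve Rachford–Rice at each trial T, then check hF = ψ·hV(T) + (1−ψ)·hL(T).
  T = 335.5 K: K = (3.276, 0.211, 0.129), RR gives ψ = 0.077, H_out = 2.532 kJ/mol
  T = 370.4 K: K = (4.600, 0.399, 0.189), RR gives ψ = 0.252, H_out = 12.922 kJ/mol
  T = 352.9 K: K = (3.913, 0.294, 0.158), RR gives ψ = 0.170, H_out = 7.879 kJ/mol
  T = 344.2 K: K = (3.588, 0.250, 0.143), RR gives ψ = 0.126, H_out = 5.279 kJ/mol
  T = 339.9 K: K = (3.432, 0.230, 0.136), RR gives ψ = 0.102, H_out = 3.944 kJ/mol
  T = 342.0 K: K = (3.508, 0.240, 0.139), RR gives ψ = 0.114, H_out = 4.601 kJ/mol
Linear interpolation between T = 339.9 (H_out = 3.944) and T = 342.0 (H_out = 4.601) on hF = 4.537 gives T ≈ 341.8 K, at which ψ = 0.11.

T = 341.8 K, V/F = 0.11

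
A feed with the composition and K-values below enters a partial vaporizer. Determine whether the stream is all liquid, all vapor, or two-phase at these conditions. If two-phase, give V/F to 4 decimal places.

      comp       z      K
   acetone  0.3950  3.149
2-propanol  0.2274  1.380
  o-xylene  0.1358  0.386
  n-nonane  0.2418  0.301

two-phase, V/F = 0.6211

ΣzᵢKᵢ = 1.6829; Σzᵢ/Kᵢ = 1.4454.
Both exceed 1, so a two-phase solution exists.
Material balance + equilibrium reduce to Σ zᵢ(Kᵢ−1)/(1+ψ(Kᵢ−1)) = 0.
Iterate (Newton) starting at ψ = 0.32:
  ψ = 0.3200: g = 0.25853, g' = -0.9419 → ψ = 0.5945
  ψ = 0.5945: g = 0.02270, g' = -0.8464 → ψ = 0.6213
  ψ = 0.6213: g = -0.00016, g' = -0.8590 → ψ = 0.6211
Converged at ψ = 0.6211.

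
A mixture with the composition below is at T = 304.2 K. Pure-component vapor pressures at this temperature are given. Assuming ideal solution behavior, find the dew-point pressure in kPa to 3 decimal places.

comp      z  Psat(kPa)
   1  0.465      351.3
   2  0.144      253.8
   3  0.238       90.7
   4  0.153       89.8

At the dew point ψ → 1, so Σzᵢ/Kᵢ = 1 with Kᵢ = Pᵢˢᵃᵗ/P ⇒ 1/P = Σzᵢ/Pᵢˢᵃᵗ.
1/P = 0.465/351.3 + 0.144/253.8 + 0.238/90.7 + 0.153/89.8 = 0.006219 ⇒ P = 160.801 kPa

Pdew = 160.801 kPa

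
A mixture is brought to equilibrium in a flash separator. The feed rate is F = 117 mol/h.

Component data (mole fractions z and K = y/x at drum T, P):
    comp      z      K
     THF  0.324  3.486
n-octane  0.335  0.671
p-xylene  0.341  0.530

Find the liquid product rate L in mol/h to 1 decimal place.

Material balance + equilibrium reduce to Σ zᵢ(Kᵢ−1)/(1+ψ(Kᵢ−1)) = 0.
Feasibility: ΣzᵢKᵢ = 1.535, Σzᵢ/Kᵢ = 1.236 — both > 1, two phases present.
Newton iteration, ψ⁰ = 0.48:
  ψ = 0.480: g = 0.0294, g' = -0.593 → ψ = 0.530
  ψ = 0.530: g = 0.0009, g' = -0.560 → ψ = 0.531
Converged at ψ = 0.531.
Then V = ψ·F = 0.5311·117 = 62.1 mol/h and L = F − V = 54.9 mol/h.

L = 54.9 mol/h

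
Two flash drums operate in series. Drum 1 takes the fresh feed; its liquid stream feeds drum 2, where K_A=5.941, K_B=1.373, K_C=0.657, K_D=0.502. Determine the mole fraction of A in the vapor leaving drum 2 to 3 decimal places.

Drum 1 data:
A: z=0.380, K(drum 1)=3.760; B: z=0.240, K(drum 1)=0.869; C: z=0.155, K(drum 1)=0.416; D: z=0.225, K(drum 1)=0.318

Drum 1:
Material balance + equilibrium reduce to Σ zᵢ(Kᵢ−1)/(1+ψ₁(Kᵢ−1)) = 0.
Check two-phase: ΣzᵢKᵢ = 1.773 > 1 and Σzᵢ/Kᵢ = 1.457 > 1, so g(0) = 0.773 > 0 and g(1) = -0.457 < 0.
Newton–Raphson from ψ₁ = 0.5:
  ψ₁ = 0.500: g = 0.0463, g' = -0.862 → ψ₁ = 0.554
Converged at ψ₁ = 0.554.
Drum-1 compositions:
  A: x = 0.150, y = 0.565
  B: x = 0.259, y = 0.225
  C: x = 0.229, y = 0.095
  D: x = 0.362, y = 0.115
Drum-2 feed = drum-1 liquid: z₂ = (0.1502, 0.2588, 0.2292, 0.3618).
Drum 2:
Material balance + equilibrium reduce to Σ zᵢ(Kᵢ−1)/(1+ψ₂(Kᵢ−1)) = 0.
Feasibility: ΣzᵢKᵢ = 1.580, Σzᵢ/Kᵢ = 1.283 — both > 1, two phases present.
Newton–Raphson from ψ₂ = 0.45:
  ψ₂ = 0.450: g = -0.0123, g' = -0.566 → ψ₂ = 0.428
  ψ₂ = 0.428: g = 0.0002, g' = -0.586 → ψ₂ = 0.429
Converged at ψ₂ = 0.429.
  A: x = 0.048, y = 0.286
  B: x = 0.223, y = 0.306
  C: x = 0.269, y = 0.177
  D: x = 0.460, y = 0.231

y_A (drum 2) = 0.286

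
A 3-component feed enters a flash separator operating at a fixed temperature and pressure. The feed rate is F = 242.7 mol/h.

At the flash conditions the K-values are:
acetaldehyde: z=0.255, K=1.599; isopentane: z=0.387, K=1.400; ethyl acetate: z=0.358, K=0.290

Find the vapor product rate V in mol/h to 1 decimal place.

Let ψ = V/F and solve Σ zᵢ(Kᵢ−1)/(1+ψ(Kᵢ−1)) = 0.
Check two-phase: ΣzᵢKᵢ = 1.053 > 1 and Σzᵢ/Kᵢ = 1.670 > 1, so g(0) = 0.053 > 0 and g(1) = -0.670 < 0.
Newton–Raphson from ψ = 0.5:
  ψ = 0.500: g = -0.1475, g' = -0.531 → ψ = 0.222
  ψ = 0.222: g = -0.0248, g' = -0.378 → ψ = 0.157
  ψ = 0.157: g = -0.0006, g' = -0.360 → ψ = 0.155
Converged at ψ = 0.155.
Then V = ψ·F = 0.1548·242.7 = 37.6 mol/h and L = F − V = 205.1 mol/h.

V = 37.6 mol/h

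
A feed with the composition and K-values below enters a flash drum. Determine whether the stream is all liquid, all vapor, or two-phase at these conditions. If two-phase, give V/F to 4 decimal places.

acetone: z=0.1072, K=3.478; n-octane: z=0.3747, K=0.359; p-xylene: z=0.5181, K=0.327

all liquid

ΣzᵢKᵢ = 0.6768; Σzᵢ/Kᵢ = 2.6590.
Since ΣzᵢKᵢ < 1 the mixture is below its bubble point — single liquid phase.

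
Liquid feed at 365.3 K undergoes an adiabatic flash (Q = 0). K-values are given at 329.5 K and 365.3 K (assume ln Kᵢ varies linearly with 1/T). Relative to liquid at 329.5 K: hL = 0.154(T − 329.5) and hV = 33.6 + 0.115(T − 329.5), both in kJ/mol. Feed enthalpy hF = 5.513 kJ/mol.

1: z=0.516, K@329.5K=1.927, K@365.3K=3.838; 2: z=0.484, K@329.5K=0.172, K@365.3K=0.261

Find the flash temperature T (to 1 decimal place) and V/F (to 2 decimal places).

Adiabatic flash: solve Rachford–Rice at each trial T, then check hF = ψ·hV(T) + (1−ψ)·hL(T).
  T = 329.5 K: K = (1.927, 0.172), RR gives ψ = 0.101, H_out = 3.396 kJ/mol
  T = 365.3 K: K = (3.838, 0.261), RR gives ψ = 0.528, H_out = 22.507 kJ/mol
  T = 347.4 K: K = (2.768, 0.214), RR gives ψ = 0.383, H_out = 15.355 kJ/mol
  T = 338.4 K: K = (2.318, 0.192), RR gives ψ = 0.272, H_out = 10.408 kJ/mol
  T = 333.9 K: K = (2.114, 0.182), RR gives ψ = 0.196, H_out = 7.239 kJ/mol
  T = 331.7 K: K = (2.019, 0.177), RR gives ψ = 0.152, H_out = 5.431 kJ/mol
Linear interpolation between T = 331.7 (H_out = 5.431) and T = 333.9 (H_out = 7.239) on hF = 5.513 gives T ≈ 331.8 K, at which ψ = 0.15.

T = 331.8 K, V/F = 0.15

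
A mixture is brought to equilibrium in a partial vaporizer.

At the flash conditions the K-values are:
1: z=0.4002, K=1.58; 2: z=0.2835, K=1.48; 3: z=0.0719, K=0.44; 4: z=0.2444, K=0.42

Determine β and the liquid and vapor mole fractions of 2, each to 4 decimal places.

β = 0.5994, x_2 = 0.2202, y_2 = 0.3258

Material balance + equilibrium reduce to Σ zᵢ(Kᵢ−1)/(1+β(Kᵢ−1)) = 0.
Check two-phase: ΣzᵢKᵢ = 1.1862 > 1 and Σzᵢ/Kᵢ = 1.1902 > 1, so g(0) = 0.1862 > 0 and g(1) = -0.1902 < 0.
Iterate (Newton) starting at β = 0.35:
  β = 0.3500: g = 0.08152, g' = -0.3052 → β = 0.6171
  β = 0.6171: g = -0.00637, g' = -0.3640 → β = 0.5996
  β = 0.5996: g = -0.00005, g' = -0.3579 → β = 0.5994
Converged at β = 0.5994.
Compositions from xᵢ = zᵢ/(1+β(Kᵢ−1)), yᵢ = Kᵢxᵢ:
  1: x = 0.2970, y = 0.4692
  2: x = 0.2202, y = 0.3258
  3: x = 0.1082, y = 0.0476
  4: x = 0.3747, y = 0.1574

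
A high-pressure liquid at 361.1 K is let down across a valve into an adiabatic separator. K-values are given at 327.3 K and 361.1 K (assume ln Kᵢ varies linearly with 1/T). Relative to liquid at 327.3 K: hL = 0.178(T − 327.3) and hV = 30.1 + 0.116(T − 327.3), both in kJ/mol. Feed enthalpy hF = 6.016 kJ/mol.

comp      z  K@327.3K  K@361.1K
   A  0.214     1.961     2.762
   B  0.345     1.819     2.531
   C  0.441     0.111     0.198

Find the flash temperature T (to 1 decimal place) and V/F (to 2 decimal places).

Adiabatic flash: solve Rachford–Rice at each trial T, then check hF = ψ·hV(T) + (1−ψ)·hL(T).
  T = 327.3 K: K = (1.961, 1.819, 0.111), RR gives ψ = 0.124, H_out = 3.719 kJ/mol
  T = 361.1 K: K = (2.762, 2.531, 0.198), RR gives ψ = 0.424, H_out = 17.895 kJ/mol
  T = 344.2 K: K = (2.347, 2.163, 0.150), RR gives ψ = 0.300, H_out = 11.721 kJ/mol
  T = 335.8 K: K = (2.151, 1.989, 0.130), RR gives ψ = 0.222, H_out = 8.090 kJ/mol
  T = 331.6 K: K = (2.056, 1.904, 0.120), RR gives ψ = 0.177, H_out = 6.040 kJ/mol
  T = 329.5 K: K = (2.009, 1.862, 0.116), RR gives ψ = 0.152, H_out = 4.938 kJ/mol
Linear interpolation between T = 329.5 (H_out = 4.938) and T = 331.6 (H_out = 6.040) on hF = 6.016 gives T ≈ 331.6 K, at which ψ = 0.18.

T = 331.6 K, V/F = 0.18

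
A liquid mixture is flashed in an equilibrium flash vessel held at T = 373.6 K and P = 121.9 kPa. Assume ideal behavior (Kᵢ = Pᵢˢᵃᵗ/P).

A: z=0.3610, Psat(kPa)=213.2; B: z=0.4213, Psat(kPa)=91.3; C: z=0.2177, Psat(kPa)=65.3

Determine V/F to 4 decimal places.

Raoult's law: Kᵢ = Pᵢˢᵃᵗ/P = Pᵢˢᵃᵗ/121.9.
  K_A = 213.2/121.9 = 1.748975, K_B = 91.3/121.9 = 0.748975, K_C = 65.3/121.9 = 0.535685
Material balance + equilibrium reduce to Σ zᵢ(Kᵢ−1)/(1+V/F(Kᵢ−1)) = 0.
g(0) = ΣzᵢKᵢ − 1 = 0.0635 and g(1) = 1 − Σzᵢ/Kᵢ = -0.1753, so a root lies in (0, 1).
Newton iteration, V/F⁰ = 0.66:
  V/F = 0.6600: g = -0.09156, g' = -0.2264 → V/F = 0.2556
  V/F = 0.2556: g = -0.00076, g' = -0.2334 → V/F = 0.2523
Converged at V/F = 0.2523.

V/F = 0.2523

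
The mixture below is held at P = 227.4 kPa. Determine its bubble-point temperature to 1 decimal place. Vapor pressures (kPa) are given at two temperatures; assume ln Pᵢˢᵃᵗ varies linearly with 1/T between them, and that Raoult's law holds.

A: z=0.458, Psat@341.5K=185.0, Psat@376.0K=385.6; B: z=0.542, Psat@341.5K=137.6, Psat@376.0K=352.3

T = 355.4 K

Bubble-point temperature: ΣzᵢPᵢˢᵃᵗ(T) = P. Interpolate ln Pᵢˢᵃᵗ = aᵢ + bᵢ/T.
  T = 341.5 K: ΣzᵢPᵢˢᵃᵗ = 159.31 kPa
  T = 376.0 K: ΣzᵢPᵢˢᵃᵗ = 367.55 kPa
  T = 358.8 K: ΣzᵢPᵢˢᵃᵗ = 246.87 kPa
  T = 350.1 K: ΣzᵢPᵢˢᵃᵗ = 199.06 kPa
  T = 354.5 K: ΣzᵢPᵢˢᵃᵗ = 222.23 kPa
  T = 356.6 K: ΣzᵢPᵢˢᵃᵗ = 234.01 kPa
Interpolating between 354.5 K and 356.6 K gives T ≈ 355.4 K.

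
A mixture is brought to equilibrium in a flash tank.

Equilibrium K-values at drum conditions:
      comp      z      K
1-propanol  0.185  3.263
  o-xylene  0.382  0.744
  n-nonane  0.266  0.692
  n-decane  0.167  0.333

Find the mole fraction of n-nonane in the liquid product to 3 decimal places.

x_n-nonane = 0.279

Material balance + equilibrium reduce to Σ zᵢ(Kᵢ−1)/(1+V/F(Kᵢ−1)) = 0.
Check two-phase: ΣzᵢKᵢ = 1.128 > 1 and Σzᵢ/Kᵢ = 1.456 > 1, so g(0) = 0.128 > 0 and g(1) = -0.456 < 0.
Newton iteration, V/F⁰ = 0.6:
  V/F = 0.600: g = -0.2242, g' = -0.450 → V/F = 0.102
  V/F = 0.102: g = 0.0359, g' = -0.765 → V/F = 0.149
  V/F = 0.149: g = 0.0022, g' = -0.677 → V/F = 0.152
Converged at V/F = 0.152.
Compositions from xᵢ = zᵢ/(1+V/F(Kᵢ−1)), yᵢ = Kᵢxᵢ:
  1-propanol: x = 0.138, y = 0.449
  o-xylene: x = 0.397, y = 0.296
  n-nonane: x = 0.279, y = 0.193
  n-decane: x = 0.186, y = 0.062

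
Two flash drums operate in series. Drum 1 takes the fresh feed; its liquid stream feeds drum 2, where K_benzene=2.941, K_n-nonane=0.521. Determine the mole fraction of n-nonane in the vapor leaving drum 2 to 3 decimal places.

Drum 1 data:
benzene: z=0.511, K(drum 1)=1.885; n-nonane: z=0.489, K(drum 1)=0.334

y_n-nonane (drum 2) = 0.418

Drum 1:
Rachford–Rice: g(ψ₁) = Σ zᵢ(Kᵢ−1)/(1+ψ₁(Kᵢ−1)) = 0.
Check two-phase: ΣzᵢKᵢ = 1.127 > 1 and Σzᵢ/Kᵢ = 1.735 > 1, so g(0) = 0.127 > 0 and g(1) = -0.735 < 0.
Newton–Raphson from ψ₁ = 0.54:
  ψ₁ = 0.540: g = -0.2026, g' = -0.712 → ψ₁ = 0.256
  ψ₁ = 0.256: g = -0.0236, g' = -0.581 → ψ₁ = 0.215
Converged at ψ₁ = 0.215.
Drum-1 compositions:
  benzene: x = 0.429, y = 0.809
  n-nonane: x = 0.571, y = 0.191
Drum-2 feed = drum-1 liquid: z₂ = (0.4294, 0.5706).
Drum 2:
Rachford–Rice: g(ψ₂) = Σ zᵢ(Kᵢ−1)/(1+ψ₂(Kᵢ−1)) = 0.
g(0) = ΣzᵢKᵢ − 1 = 0.560 and g(1) = 1 − Σzᵢ/Kᵢ = -0.241, so a root lies in (0, 1).
Iterate (Newton) starting at ψ₂ = 0.5:
  ψ₂ = 0.500: g = 0.0636, g' = -0.643 → ψ₂ = 0.599
  ψ₂ = 0.599: g = 0.0022, g' = -0.603 → ψ₂ = 0.602
Converged at ψ₂ = 0.602.
  benzene: x = 0.198, y = 0.582
  n-nonane: x = 0.802, y = 0.418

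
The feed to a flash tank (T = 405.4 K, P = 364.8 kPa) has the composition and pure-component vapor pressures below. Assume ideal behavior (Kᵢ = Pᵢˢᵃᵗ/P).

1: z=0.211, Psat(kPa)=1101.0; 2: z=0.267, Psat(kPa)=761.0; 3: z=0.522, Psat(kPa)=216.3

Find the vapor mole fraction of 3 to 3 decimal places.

Raoult's law: Kᵢ = Pᵢˢᵃᵗ/P = Pᵢˢᵃᵗ/364.8.
  K_1 = 1101.0/364.8 = 3.01809, K_2 = 761.0/364.8 = 2.08607, K_3 = 216.3/364.8 = 0.59293
Rachford–Rice: g(V/F) = Σ zᵢ(Kᵢ−1)/(1+V/F(Kᵢ−1)) = 0.
Check two-phase: ΣzᵢKᵢ = 1.503 > 1 and Σzᵢ/Kᵢ = 1.078 > 1, so g(0) = 0.503 > 0 and g(1) = -0.078 < 0.
Newton iteration, V/F⁰ = 0.5:
  V/F = 0.500: g = 0.1331, g' = -0.482 → V/F = 0.776
  V/F = 0.776: g = 0.0125, g' = -0.408 → V/F = 0.807
Converged at V/F = 0.807.
Compositions from xᵢ = zᵢ/(1+V/F(Kᵢ−1)), yᵢ = Kᵢxᵢ:
  1: x = 0.080, y = 0.242
  2: x = 0.142, y = 0.297
  3: x = 0.777, y = 0.461

y_3 = 0.461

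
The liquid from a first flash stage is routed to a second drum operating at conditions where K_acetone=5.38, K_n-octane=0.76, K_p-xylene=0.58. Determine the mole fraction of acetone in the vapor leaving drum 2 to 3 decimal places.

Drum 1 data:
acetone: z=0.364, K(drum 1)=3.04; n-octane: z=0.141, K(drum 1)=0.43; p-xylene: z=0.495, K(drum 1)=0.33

Drum 1:
Let ψ₁ = V/F and solve Σ zᵢ(Kᵢ−1)/(1+ψ₁(Kᵢ−1)) = 0.
Check two-phase: ΣzᵢKᵢ = 1.331 > 1 and Σzᵢ/Kᵢ = 1.948 > 1, so g(0) = 0.331 > 0 and g(1) = -0.948 < 0.
Iterate (Newton) starting at ψ₁ = 0.5:
  ψ₁ = 0.500: g = -0.2435, g' = -0.963 → ψ₁ = 0.247
  ψ₁ = 0.247: g = 0.0026, g' = -1.051 → ψ₁ = 0.250
Converged at ψ₁ = 0.250.
Drum-1 compositions:
  acetone: x = 0.241, y = 0.733
  n-octane: x = 0.164, y = 0.071
  p-xylene: x = 0.594, y = 0.196
Drum-2 feed = drum-1 liquid: z₂ = (0.2412, 0.1644, 0.5944).
Drum 2:
Iterate (Newton) starting at ψ₂ = 0.46:
  ψ₂ = 0.460: g = -0.0034, g' = -0.682 → ψ₂ = 0.455
Converged at ψ₂ = 0.455.
  acetone: x = 0.081, y = 0.434
  n-octane: x = 0.185, y = 0.140
  p-xylene: x = 0.735, y = 0.426

y_acetone (drum 2) = 0.434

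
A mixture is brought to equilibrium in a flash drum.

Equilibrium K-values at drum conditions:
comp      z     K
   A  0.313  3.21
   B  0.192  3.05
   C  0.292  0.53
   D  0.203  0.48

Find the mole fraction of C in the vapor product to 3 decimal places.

y_C = 0.248

Iterate (Newton) starting at V/F = 0.35:
  V/F = 0.350: g = 0.3259, g' = -0.934 → V/F = 0.699
  V/F = 0.699: g = 0.0634, g' = -0.651 → V/F = 0.796
  V/F = 0.796: g = 0.0006, g' = -0.642 → V/F = 0.797
Converged at V/F = 0.797.
Compositions from xᵢ = zᵢ/(1+V/F(Kᵢ−1)), yᵢ = Kᵢxᵢ:
  A: x = 0.113, y = 0.364
  B: x = 0.073, y = 0.222
  C: x = 0.467, y = 0.248
  D: x = 0.347, y = 0.166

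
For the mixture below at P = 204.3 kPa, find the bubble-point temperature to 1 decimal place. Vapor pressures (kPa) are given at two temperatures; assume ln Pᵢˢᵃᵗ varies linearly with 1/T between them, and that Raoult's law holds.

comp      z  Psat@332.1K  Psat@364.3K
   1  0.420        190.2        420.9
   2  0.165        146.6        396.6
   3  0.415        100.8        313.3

Bubble-point temperature: ΣzᵢPᵢˢᵃᵗ(T) = P. Interpolate ln Pᵢˢᵃᵗ = aᵢ + bᵢ/T.
  T = 332.1 K: ΣzᵢPᵢˢᵃᵗ = 145.91 kPa
  T = 364.3 K: ΣzᵢPᵢˢᵃᵗ = 372.24 kPa
  T = 348.2 K: ΣzᵢPᵢˢᵃᵗ = 237.46 kPa
  T = 340.1 K: ΣzᵢPᵢˢᵃᵗ = 186.78 kPa
  T = 344.1 K: ΣzᵢPᵢˢᵃᵗ = 210.55 kPa
  T = 342.1 K: ΣzᵢPᵢˢᵃᵗ = 198.37 kPa
Interpolating between 342.1 K and 344.1 K gives T ≈ 343.1 K.

T = 343.1 K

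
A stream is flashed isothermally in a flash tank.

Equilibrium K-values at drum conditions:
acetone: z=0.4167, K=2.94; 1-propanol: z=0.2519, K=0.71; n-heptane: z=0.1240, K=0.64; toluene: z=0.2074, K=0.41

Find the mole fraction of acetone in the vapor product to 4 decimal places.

y_acetone = 0.5330

Material balance + equilibrium reduce to Σ zᵢ(Kᵢ−1)/(1+β(Kᵢ−1)) = 0.
g(0) = ΣzᵢKᵢ − 1 = 0.5683 and g(1) = 1 − Σzᵢ/Kᵢ = -0.1961, so a root lies in (0, 1).
Newton–Raphson from β = 0.5:
  β = 0.5000: g = 0.09691, g' = -0.6022 → β = 0.6609
  β = 0.6609: g = 0.00470, g' = -0.5552 → β = 0.6694
Converged at β = 0.6694.
Compositions from xᵢ = zᵢ/(1+β(Kᵢ−1)), yᵢ = Kᵢxᵢ:
  acetone: x = 0.1813, y = 0.5330
  1-propanol: x = 0.3126, y = 0.2219
  n-heptane: x = 0.1634, y = 0.1046
  toluene: x = 0.3428, y = 0.1405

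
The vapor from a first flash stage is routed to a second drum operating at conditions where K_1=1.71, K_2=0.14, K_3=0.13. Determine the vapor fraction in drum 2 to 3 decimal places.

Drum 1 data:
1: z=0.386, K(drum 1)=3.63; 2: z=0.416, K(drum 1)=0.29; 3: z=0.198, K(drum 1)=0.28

Drum 1:
Rachford–Rice: g(ψ₁) = Σ zᵢ(Kᵢ−1)/(1+ψ₁(Kᵢ−1)) = 0.
g(0) = ΣzᵢKᵢ − 1 = 0.577 and g(1) = 1 − Σzᵢ/Kᵢ = -1.248, so a root lies in (0, 1).
Newton–Raphson from ψ₁ = 0.4:
  ψ₁ = 0.400: g = -0.1180, g' = -1.246 → ψ₁ = 0.305
  ψ₁ = 0.305: g = 0.0033, g' = -1.332 → ψ₁ = 0.308
Converged at ψ₁ = 0.308.
Drum-1 compositions:
  1: x = 0.213, y = 0.774
  2: x = 0.532, y = 0.154
  3: x = 0.254, y = 0.071
Drum-2 feed = drum-1 vapor: z₂ = (0.7744, 0.1544, 0.0712).
Drum 2:
Rachford–Rice: g(ψ₂) = Σ zᵢ(Kᵢ−1)/(1+ψ₂(Kᵢ−1)) = 0.
Check two-phase: ΣzᵢKᵢ = 1.355 > 1 and Σzᵢ/Kᵢ = 2.103 > 1, so g(0) = 0.355 > 0 and g(1) = -1.103 < 0.
Iterate (Newton) starting at ψ₂ = 0.5:
  ψ₂ = 0.500: g = 0.0632, g' = -0.733 → ψ₂ = 0.586
  ψ₂ = 0.586: g = -0.0060, g' = -0.884 → ψ₂ = 0.579
Converged at ψ₂ = 0.579.
  1: x = 0.549, y = 0.938
  2: x = 0.308, y = 0.043
  3: x = 0.144, y = 0.019

V/F (drum 2) = 0.579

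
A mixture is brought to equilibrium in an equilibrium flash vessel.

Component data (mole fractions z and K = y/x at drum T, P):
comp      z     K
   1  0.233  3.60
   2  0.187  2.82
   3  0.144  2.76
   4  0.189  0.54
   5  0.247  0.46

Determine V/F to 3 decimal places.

Rachford–Rice: g(V/F) = Σ zᵢ(Kᵢ−1)/(1+V/F(Kᵢ−1)) = 0.
g(0) = ΣzᵢKᵢ − 1 = 0.979 and g(1) = 1 − Σzᵢ/Kᵢ = -0.070, so a root lies in (0, 1).
Iterate (Newton) starting at V/F = 0.5:
  V/F = 0.500: g = 0.2808, g' = -0.796 → V/F = 0.853
  V/F = 0.853: g = 0.0329, g' = -0.674 → V/F = 0.901
Converged at V/F = 0.901.

V/F = 0.901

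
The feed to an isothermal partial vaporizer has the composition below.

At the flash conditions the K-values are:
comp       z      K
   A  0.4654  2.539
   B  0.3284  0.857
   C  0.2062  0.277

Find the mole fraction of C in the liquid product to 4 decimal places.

x_C = 0.4096

Let ψ = V/F and solve Σ zᵢ(Kᵢ−1)/(1+ψ(Kᵢ−1)) = 0.
g(0) = ΣzᵢKᵢ − 1 = 0.5202 and g(1) = 1 − Σzᵢ/Kᵢ = -0.3109, so a root lies in (0, 1).
Newton iteration, ψ⁰ = 0.45:
  ψ = 0.4500: g = 0.15201, g' = -0.6293 → ψ = 0.6916
  ψ = 0.6916: g = -0.00331, g' = -0.6981 → ψ = 0.6868
Converged at ψ = 0.6868.
Compositions from xᵢ = zᵢ/(1+ψ(Kᵢ−1)), yᵢ = Kᵢxᵢ:
  A: x = 0.2263, y = 0.5745
  B: x = 0.3642, y = 0.3121
  C: x = 0.4096, y = 0.1135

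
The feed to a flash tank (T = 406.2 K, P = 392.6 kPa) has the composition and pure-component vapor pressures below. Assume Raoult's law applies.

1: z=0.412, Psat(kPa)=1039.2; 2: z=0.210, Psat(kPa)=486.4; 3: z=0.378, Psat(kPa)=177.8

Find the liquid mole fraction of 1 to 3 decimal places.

x_1 = 0.185

Raoult's law: Kᵢ = Pᵢˢᵃᵗ/P = Pᵢˢᵃᵗ/392.6.
  K_1 = 1039.2/392.6 = 2.64697, K_2 = 486.4/392.6 = 1.23892, K_3 = 177.8/392.6 = 0.45288
Material balance + equilibrium reduce to Σ zᵢ(Kᵢ−1)/(1+V/F(Kᵢ−1)) = 0.
g(0) = ΣzᵢKᵢ − 1 = 0.522 and g(1) = 1 − Σzᵢ/Kᵢ = -0.160, so a root lies in (0, 1).
Newton iteration, V/F⁰ = 0.36:
  V/F = 0.360: g = 0.2146, g' = -0.626 → V/F = 0.703
  V/F = 0.703: g = 0.0214, g' = -0.548 → V/F = 0.742
Converged at V/F = 0.742.
Compositions from xᵢ = zᵢ/(1+V/F(Kᵢ−1)), yᵢ = Kᵢxᵢ:
  1: x = 0.185, y = 0.491
  2: x = 0.178, y = 0.221
  3: x = 0.636, y = 0.288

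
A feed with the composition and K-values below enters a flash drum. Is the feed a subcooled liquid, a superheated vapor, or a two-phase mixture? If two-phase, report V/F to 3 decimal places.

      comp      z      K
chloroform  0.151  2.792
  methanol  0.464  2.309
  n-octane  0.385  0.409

two-phase, V/F = 0.768

ΣzᵢKᵢ = 1.650; Σzᵢ/Kᵢ = 1.196.
Both exceed 1, so a two-phase solution exists.
Rachford–Rice: g(ψ) = Σ zᵢ(Kᵢ−1)/(1+ψ(Kᵢ−1)) = 0.
Newton–Raphson from ψ = 0.41:
  ψ = 0.410: g = 0.2509, g' = -0.732 → ψ = 0.753
  ψ = 0.753: g = 0.0112, g' = -0.726 → ψ = 0.768
Converged at ψ = 0.768.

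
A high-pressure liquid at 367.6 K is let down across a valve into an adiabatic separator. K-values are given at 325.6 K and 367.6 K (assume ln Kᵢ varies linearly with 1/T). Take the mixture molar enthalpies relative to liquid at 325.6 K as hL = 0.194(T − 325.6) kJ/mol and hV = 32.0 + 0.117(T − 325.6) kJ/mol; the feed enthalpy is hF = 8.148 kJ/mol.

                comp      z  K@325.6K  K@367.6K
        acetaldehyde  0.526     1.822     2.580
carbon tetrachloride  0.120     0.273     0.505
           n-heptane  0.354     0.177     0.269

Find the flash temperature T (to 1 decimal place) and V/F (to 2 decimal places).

T = 335.2 K, V/F = 0.20

Adiabatic flash: solve Rachford–Rice at each trial T, then check hF = ψ·hV(T) + (1−ψ)·hL(T).
  T = 325.6 K: K = (1.822, 0.273, 0.177), RR gives ψ = 0.082, H_out = 2.618 kJ/mol
  T = 367.6 K: K = (2.580, 0.505, 0.269), RR gives ψ = 0.476, H_out = 21.833 kJ/mol
  T = 346.6 K: K = (2.191, 0.378, 0.221), RR gives ψ = 0.312, H_out = 13.550 kJ/mol
  T = 336.1 K: K = (2.004, 0.323, 0.198), RR gives ψ = 0.210, H_out = 8.595 kJ/mol
  T = 330.9 K: K = (1.913, 0.298, 0.188), RR gives ψ = 0.151, H_out = 5.800 kJ/mol
  T = 333.5 K: K = (1.958, 0.310, 0.193), RR gives ψ = 0.182, H_out = 7.232 kJ/mol
  T = 334.8 K: K = (1.981, 0.317, 0.196), RR gives ψ = 0.196, H_out = 7.922 kJ/mol
Linear interpolation between T = 334.8 (H_out = 7.922) and T = 336.1 (H_out = 8.595) on hF = 8.148 gives T ≈ 335.2 K, at which ψ = 0.20.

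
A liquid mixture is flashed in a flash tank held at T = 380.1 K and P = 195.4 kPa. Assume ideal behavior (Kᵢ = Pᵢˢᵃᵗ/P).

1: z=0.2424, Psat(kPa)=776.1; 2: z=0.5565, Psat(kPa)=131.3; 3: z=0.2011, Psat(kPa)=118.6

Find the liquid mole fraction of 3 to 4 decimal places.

Raoult's law: Kᵢ = Pᵢˢᵃᵗ/P = Pᵢˢᵃᵗ/195.4.
  K_1 = 776.1/195.4 = 3.971853, K_2 = 131.3/195.4 = 0.671955, K_3 = 118.6/195.4 = 0.606960
Rachford–Rice: g(β) = Σ zᵢ(Kᵢ−1)/(1+β(Kᵢ−1)) = 0.
g(0) = ΣzᵢKᵢ − 1 = 0.4588 and g(1) = 1 − Σzᵢ/Kᵢ = -0.2205, so a root lies in (0, 1).
Newton–Raphson from β = 0.4:
  β = 0.4000: g = 0.02521, g' = -0.5700 → β = 0.4442
  β = 0.4442: g = 0.00102, g' = -0.5253 → β = 0.4462
Converged at β = 0.4462.
Compositions from xᵢ = zᵢ/(1+β(Kᵢ−1)), yᵢ = Kᵢxᵢ:
  1: x = 0.1042, y = 0.4139
  2: x = 0.6519, y = 0.4381
  3: x = 0.2439, y = 0.1480

x_3 = 0.2439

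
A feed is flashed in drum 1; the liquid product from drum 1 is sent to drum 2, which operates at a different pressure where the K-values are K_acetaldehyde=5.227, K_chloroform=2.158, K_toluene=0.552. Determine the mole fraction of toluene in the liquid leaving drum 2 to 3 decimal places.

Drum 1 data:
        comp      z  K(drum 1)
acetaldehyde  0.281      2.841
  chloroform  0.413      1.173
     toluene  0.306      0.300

x_toluene (drum 2) = 0.780

Drum 1:
Let ψ₁ = V/F and solve Σ zᵢ(Kᵢ−1)/(1+ψ₁(Kᵢ−1)) = 0.
g(0) = ΣzᵢKᵢ − 1 = 0.375 and g(1) = 1 − Σzᵢ/Kᵢ = -0.471, so a root lies in (0, 1).
Iterate (Newton) starting at ψ₁ = 0.5:
  ψ₁ = 0.500: g = 0.0056, g' = -0.624 → ψ₁ = 0.509
Converged at ψ₁ = 0.509.
Drum-1 compositions:
  acetaldehyde: x = 0.145, y = 0.412
  chloroform: x = 0.380, y = 0.445
  toluene: x = 0.475, y = 0.143
Drum-2 feed = drum-1 liquid: z₂ = (0.1451, 0.3796, 0.4753).
Drum 2:
Newton–Raphson from ψ₂ = 0.57:
  ψ₂ = 0.570: g = 0.1587, g' = -0.580 → ψ₂ = 0.844
  ψ₂ = 0.844: g = 0.0143, g' = -0.501 → ψ₂ = 0.872
Converged at ψ₂ = 0.872.
  acetaldehyde: x = 0.031, y = 0.162
  chloroform: x = 0.189, y = 0.408
  toluene: x = 0.780, y = 0.431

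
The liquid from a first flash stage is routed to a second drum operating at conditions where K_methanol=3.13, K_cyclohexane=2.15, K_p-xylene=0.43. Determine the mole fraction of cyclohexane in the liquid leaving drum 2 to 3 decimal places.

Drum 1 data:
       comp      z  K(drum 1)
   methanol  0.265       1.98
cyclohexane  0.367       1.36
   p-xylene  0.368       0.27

Drum 1:
Material balance + equilibrium reduce to Σ zᵢ(Kᵢ−1)/(1+ψ₁(Kᵢ−1)) = 0.
Feasibility: ΣzᵢKᵢ = 1.123, Σzᵢ/Kᵢ = 1.767 — both > 1, two phases present.
Newton–Raphson from ψ₁ = 0.5:
  ψ₁ = 0.500: g = -0.1368, g' = -0.635 → ψ₁ = 0.285
  ψ₁ = 0.285: g = -0.0162, g' = -0.507 → ψ₁ = 0.253
  ψ₁ = 0.253: g = -0.0001, g' = -0.498 → ψ₁ = 0.252
Converged at ψ₁ = 0.252.
Drum-1 compositions:
  methanol: x = 0.212, y = 0.421
  cyclohexane: x = 0.336, y = 0.458
  p-xylene: x = 0.451, y = 0.122
Drum-2 feed = drum-1 liquid: z₂ = (0.2125, 0.3364, 0.4511).
Drum 2:
Newton iteration, ψ₂⁰ = 0.46:
  ψ₂ = 0.460: g = 0.1331, g' = -0.705 → ψ₂ = 0.649
  ψ₂ = 0.649: g = 0.0036, g' = -0.685 → ψ₂ = 0.654
Converged at ψ₂ = 0.654.
  methanol: x = 0.089, y = 0.278
  cyclohexane: x = 0.192, y = 0.413
  p-xylene: x = 0.719, y = 0.309

x_cyclohexane (drum 2) = 0.192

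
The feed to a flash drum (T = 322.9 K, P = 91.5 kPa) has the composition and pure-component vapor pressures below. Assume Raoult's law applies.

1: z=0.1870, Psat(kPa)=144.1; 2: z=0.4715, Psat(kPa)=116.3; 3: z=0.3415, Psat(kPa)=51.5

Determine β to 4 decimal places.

Raoult's law: Kᵢ = Pᵢˢᵃᵗ/P = Pᵢˢᵃᵗ/91.5.
  K_1 = 144.1/91.5 = 1.574863, K_2 = 116.3/91.5 = 1.271038, K_3 = 51.5/91.5 = 0.562842
Iterate (Newton) starting at β = 0.5:
  β = 0.5000: g = 0.00499, g' = -0.1710 → β = 0.5292
  β = 0.5292: g = -0.00003, g' = -0.1733 → β = 0.5290
Converged at β = 0.5290.

β = 0.5290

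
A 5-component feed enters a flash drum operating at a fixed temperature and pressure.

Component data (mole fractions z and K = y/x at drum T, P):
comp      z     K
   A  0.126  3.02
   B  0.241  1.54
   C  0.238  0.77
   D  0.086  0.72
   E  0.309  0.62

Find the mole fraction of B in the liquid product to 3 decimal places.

x_B = 0.192

Let ψ = V/F and solve Σ zᵢ(Kᵢ−1)/(1+ψ(Kᵢ−1)) = 0.
Check two-phase: ΣzᵢKᵢ = 1.188 > 1 and Σzᵢ/Kᵢ = 1.125 > 1, so g(0) = 0.188 > 0 and g(1) = -0.125 < 0.
Newton–Raphson from ψ = 0.5:
  ψ = 0.500: g = -0.0057, g' = -0.264 → ψ = 0.478
  ψ = 0.478: g = 0.0001, g' = -0.269 → ψ = 0.479
Converged at ψ = 0.479.
Compositions from xᵢ = zᵢ/(1+ψ(Kᵢ−1)), yᵢ = Kᵢxᵢ:
  A: x = 0.064, y = 0.193
  B: x = 0.192, y = 0.295
  C: x = 0.267, y = 0.206
  D: x = 0.099, y = 0.072
  E: x = 0.378, y = 0.234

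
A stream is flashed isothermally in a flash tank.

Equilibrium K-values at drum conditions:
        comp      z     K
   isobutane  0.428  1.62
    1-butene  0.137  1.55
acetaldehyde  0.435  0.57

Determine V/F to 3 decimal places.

V/F = 0.592

Rachford–Rice: g(V/F) = Σ zᵢ(Kᵢ−1)/(1+V/F(Kᵢ−1)) = 0.
Check two-phase: ΣzᵢKᵢ = 1.154 > 1 and Σzᵢ/Kᵢ = 1.116 > 1, so g(0) = 0.154 > 0 and g(1) = -0.116 < 0.
Newton iteration, V/F⁰ = 0.5:
  V/F = 0.500: g = 0.0234, g' = -0.252 → V/F = 0.593
  V/F = 0.593: g = -0.0002, g' = -0.256 → V/F = 0.592
Converged at V/F = 0.592.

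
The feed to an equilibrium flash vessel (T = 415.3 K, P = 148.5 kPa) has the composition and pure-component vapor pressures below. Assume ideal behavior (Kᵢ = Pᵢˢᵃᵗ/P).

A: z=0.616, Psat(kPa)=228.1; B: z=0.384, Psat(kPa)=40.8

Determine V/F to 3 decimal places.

Raoult's law: Kᵢ = Pᵢˢᵃᵗ/P = Pᵢˢᵃᵗ/148.5.
  K_A = 228.1/148.5 = 1.53603, K_B = 40.8/148.5 = 0.27475
Newton iteration, V/F⁰ = 0.57:
  V/F = 0.570: g = -0.2218, g' = -0.691 → V/F = 0.249
  V/F = 0.249: g = -0.0485, g' = -0.439 → V/F = 0.138
  V/F = 0.138: g = -0.0021, g' = -0.403 → V/F = 0.133
Converged at V/F = 0.133.

V/F = 0.133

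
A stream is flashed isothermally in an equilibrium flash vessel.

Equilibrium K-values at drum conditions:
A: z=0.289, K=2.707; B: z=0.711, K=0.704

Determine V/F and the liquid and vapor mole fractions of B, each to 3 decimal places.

V/F = 0.560, x_B = 0.852, y_B = 0.600

Material balance + equilibrium reduce to Σ zᵢ(Kᵢ−1)/(1+V/F(Kᵢ−1)) = 0.
Check two-phase: ΣzᵢKᵢ = 1.283 > 1 and Σzᵢ/Kᵢ = 1.117 > 1, so g(0) = 0.283 > 0 and g(1) = -0.117 < 0.
Iterate (Newton) starting at V/F = 0.62:
  V/F = 0.620: g = -0.0181, g' = -0.292 → V/F = 0.558
  V/F = 0.558: g = 0.0005, g' = -0.310 → V/F = 0.560
Converged at V/F = 0.560.
Compositions from xᵢ = zᵢ/(1+V/F(Kᵢ−1)), yᵢ = Kᵢxᵢ:
  A: x = 0.148, y = 0.400
  B: x = 0.852, y = 0.600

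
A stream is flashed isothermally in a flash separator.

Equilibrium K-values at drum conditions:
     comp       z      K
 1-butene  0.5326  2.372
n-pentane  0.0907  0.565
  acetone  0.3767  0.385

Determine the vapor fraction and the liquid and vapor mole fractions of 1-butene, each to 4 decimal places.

Material balance + equilibrium reduce to Σ zᵢ(Kᵢ−1)/(1+ψ(Kᵢ−1)) = 0.
Check two-phase: ΣzᵢKᵢ = 1.4596 > 1 and Σzᵢ/Kᵢ = 1.3635 > 1, so g(0) = 0.4596 > 0 and g(1) = -0.3635 < 0.
Iterate (Newton) starting at ψ = 0.5:
  ψ = 0.5000: g = 0.04845, g' = -0.6778 → ψ = 0.5715
  ψ = 0.5715: g = -0.00014, g' = -0.6841 → ψ = 0.5713
Converged at ψ = 0.5713.
Compositions from xᵢ = zᵢ/(1+ψ(Kᵢ−1)), yᵢ = Kᵢxᵢ:
  1-butene: x = 0.2986, y = 0.7082
  n-pentane: x = 0.1207, y = 0.0682
  acetone: x = 0.5807, y = 0.2236

ψ = 0.5713, x_1-butene = 0.2986, y_1-butene = 0.7082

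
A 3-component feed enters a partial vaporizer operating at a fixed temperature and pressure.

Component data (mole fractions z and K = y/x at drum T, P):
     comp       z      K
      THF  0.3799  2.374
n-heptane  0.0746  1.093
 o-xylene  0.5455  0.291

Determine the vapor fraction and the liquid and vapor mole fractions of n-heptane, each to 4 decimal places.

ψ = 0.1582, x_n-heptane = 0.0735, y_n-heptane = 0.0804

Let ψ = V/F and solve Σ zᵢ(Kᵢ−1)/(1+ψ(Kᵢ−1)) = 0.
g(0) = ΣzᵢKᵢ − 1 = 0.1422 and g(1) = 1 − Σzᵢ/Kᵢ = -1.1028, so a root lies in (0, 1).
Iterate (Newton) starting at ψ = 0.5:
  ψ = 0.5000: g = -0.28312, g' = -0.9107 → ψ = 0.1891
  ψ = 0.1891: g = -0.02551, g' = -0.8182 → ψ = 0.1579
  ψ = 0.1579: g = 0.00021, g' = -0.8326 → ψ = 0.1582
Converged at ψ = 0.1582.
Compositions from xᵢ = zᵢ/(1+ψ(Kᵢ−1)), yᵢ = Kᵢxᵢ:
  THF: x = 0.3121, y = 0.7409
  n-heptane: x = 0.0735, y = 0.0804
  o-xylene: x = 0.6144, y = 0.1788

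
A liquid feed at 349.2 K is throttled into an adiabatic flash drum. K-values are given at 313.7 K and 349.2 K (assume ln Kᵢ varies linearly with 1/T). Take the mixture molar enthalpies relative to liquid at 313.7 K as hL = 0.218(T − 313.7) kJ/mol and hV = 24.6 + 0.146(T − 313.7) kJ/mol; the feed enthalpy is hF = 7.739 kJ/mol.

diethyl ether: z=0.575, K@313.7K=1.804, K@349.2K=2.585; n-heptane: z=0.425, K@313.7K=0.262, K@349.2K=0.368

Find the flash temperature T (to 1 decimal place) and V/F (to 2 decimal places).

T = 316.4 K, V/F = 0.29

Adiabatic flash: solve Rachford–Rice at each trial T, then check hF = ψ·hV(T) + (1−ψ)·hL(T).
  T = 313.7 K: K = (1.804, 0.262), RR gives ψ = 0.251, H_out = 6.163 kJ/mol
  T = 349.2 K: K = (2.585, 0.368), RR gives ψ = 0.642, H_out = 21.884 kJ/mol
  T = 331.4 K: K = (2.179, 0.313), RR gives ψ = 0.477, H_out = 14.981 kJ/mol
  T = 322.5 K: K = (1.987, 0.287), RR gives ψ = 0.376, H_out = 10.925 kJ/mol
  T = 318.1 K: K = (1.894, 0.274), RR gives ψ = 0.317, H_out = 8.665 kJ/mol
  T = 315.9 K: K = (1.849, 0.268), RR gives ψ = 0.285, H_out = 7.448 kJ/mol
Linear interpolation between T = 315.9 (H_out = 7.448) and T = 318.1 (H_out = 8.665) on hF = 7.739 gives T ≈ 316.4 K, at which ψ = 0.29.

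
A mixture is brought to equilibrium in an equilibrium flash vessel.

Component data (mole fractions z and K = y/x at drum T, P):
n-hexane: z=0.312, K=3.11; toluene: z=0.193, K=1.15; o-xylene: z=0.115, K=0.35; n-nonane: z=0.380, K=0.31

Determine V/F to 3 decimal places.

V/F = 0.308

Iterate (Newton) starting at V/F = 0.5:
  V/F = 0.500: g = -0.1638, g' = -0.861 → V/F = 0.310
  V/F = 0.310: g = -0.0013, g' = -0.881 → V/F = 0.308
Converged at V/F = 0.308.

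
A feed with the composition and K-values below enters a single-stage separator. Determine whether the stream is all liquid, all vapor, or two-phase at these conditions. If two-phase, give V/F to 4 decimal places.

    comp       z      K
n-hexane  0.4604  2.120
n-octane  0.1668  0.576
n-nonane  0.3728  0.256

ΣzᵢKᵢ = 1.1676; Σzᵢ/Kᵢ = 1.9630.
Both exceed 1, so a two-phase solution exists.
Rachford–Rice: g(ψ) = Σ zᵢ(Kᵢ−1)/(1+ψ(Kᵢ−1)) = 0.
Newton iteration, ψ⁰ = 0.45:
  ψ = 0.4500: g = -0.16151, g' = -0.7675 → ψ = 0.2396
  ψ = 0.2396: g = -0.00967, g' = -0.7018 → ψ = 0.2258
Converged at ψ = 0.2258.

two-phase, V/F = 0.2258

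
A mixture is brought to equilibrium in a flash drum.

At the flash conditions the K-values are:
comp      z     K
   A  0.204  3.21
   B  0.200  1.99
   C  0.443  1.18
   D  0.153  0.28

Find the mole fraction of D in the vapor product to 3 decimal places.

Material balance + equilibrium reduce to Σ zᵢ(Kᵢ−1)/(1+V/F(Kᵢ−1)) = 0.
g(0) = ΣzᵢKᵢ − 1 = 0.618 and g(1) = 1 − Σzᵢ/Kᵢ = -0.086, so a root lies in (0, 1).
Newton–Raphson from V/F = 0.5:
  V/F = 0.500: g = 0.2476, g' = -0.518 → V/F = 0.978
  V/F = 0.978: g = -0.0612, g' = -1.066 → V/F = 0.920
  V/F = 0.920: g = -0.0060, g' = -0.870 → V/F = 0.914
  V/F = 0.914: g = -0.0001, g' = -0.851 → V/F = 0.913
Converged at V/F = 0.913.
Compositions from xᵢ = zᵢ/(1+V/F(Kᵢ−1)), yᵢ = Kᵢxᵢ:
  A: x = 0.068, y = 0.217
  B: x = 0.105, y = 0.209
  C: x = 0.380, y = 0.449
  D: x = 0.447, y = 0.125

y_D = 0.125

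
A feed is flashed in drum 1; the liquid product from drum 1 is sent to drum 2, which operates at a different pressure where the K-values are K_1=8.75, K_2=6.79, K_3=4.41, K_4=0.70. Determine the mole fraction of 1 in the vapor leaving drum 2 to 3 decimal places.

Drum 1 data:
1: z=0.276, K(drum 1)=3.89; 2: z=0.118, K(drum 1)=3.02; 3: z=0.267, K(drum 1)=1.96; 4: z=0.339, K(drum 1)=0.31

Drum 1:
Rachford–Rice: g(ψ₁) = Σ zᵢ(Kᵢ−1)/(1+ψ₁(Kᵢ−1)) = 0.
g(0) = ΣzᵢKᵢ − 1 = 1.058 and g(1) = 1 − Σzᵢ/Kᵢ = -0.340, so a root lies in (0, 1).
Newton iteration, ψ₁⁰ = 0.67:
  ψ₁ = 0.670: g = 0.0939, g' = -1.004 → ψ₁ = 0.764
  ψ₁ = 0.764: g = -0.0040, g' = -1.102 → ψ₁ = 0.760
Converged at ψ₁ = 0.760.
Drum-1 compositions:
  1: x = 0.086, y = 0.336
  2: x = 0.047, y = 0.141
  3: x = 0.154, y = 0.303
  4: x = 0.713, y = 0.221
Drum-2 feed = drum-1 liquid: z₂ = (0.0864, 0.0465, 0.1544, 0.7127).
Drum 2:
Let ψ₂ = V/F and solve Σ zᵢ(Kᵢ−1)/(1+ψ₂(Kᵢ−1)) = 0.
Check two-phase: ΣzᵢKᵢ = 2.251 > 1 and Σzᵢ/Kᵢ = 1.070 > 1, so g(0) = 1.251 > 0 and g(1) = -0.070 < 0.
Iterate (Newton) starting at ψ₂ = 0.55:
  ψ₂ = 0.550: g = 0.1186, g' = -0.585 → ψ₂ = 0.753
  ψ₂ = 0.753: g = 0.0197, g' = -0.414 → ψ₂ = 0.800
  ψ₂ = 0.800: g = 0.0006, g' = -0.389 → ψ₂ = 0.802
Converged at ψ₂ = 0.802.
  1: x = 0.012, y = 0.105
  2: x = 0.008, y = 0.056
  3: x = 0.041, y = 0.182
  4: x = 0.938, y = 0.657

y_1 (drum 2) = 0.105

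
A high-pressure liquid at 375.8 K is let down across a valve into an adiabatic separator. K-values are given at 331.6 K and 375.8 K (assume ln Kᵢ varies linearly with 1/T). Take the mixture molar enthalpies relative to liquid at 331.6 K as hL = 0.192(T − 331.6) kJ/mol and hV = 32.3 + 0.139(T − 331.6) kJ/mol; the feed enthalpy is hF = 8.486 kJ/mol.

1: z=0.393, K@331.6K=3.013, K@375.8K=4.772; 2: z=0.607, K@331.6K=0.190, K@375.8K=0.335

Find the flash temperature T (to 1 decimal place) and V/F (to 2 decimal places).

Adiabatic flash: solve Rachford–Rice at each trial T, then check hF = ψ·hV(T) + (1−ψ)·hL(T).
  T = 331.6 K: K = (3.013, 0.190), RR gives ψ = 0.184, H_out = 5.932 kJ/mol
  T = 375.8 K: K = (4.772, 0.335), RR gives ψ = 0.430, H_out = 21.370 kJ/mol
  T = 353.7 K: K = (3.847, 0.257), RR gives ψ = 0.316, H_out = 14.066 kJ/mol
  T = 342.6 K: K = (3.416, 0.222), RR gives ψ = 0.254, H_out = 10.161 kJ/mol
  T = 337.1 K: K = (3.211, 0.206), RR gives ψ = 0.220, H_out = 8.104 kJ/mol
  T = 339.9 K: K = (3.315, 0.214), RR gives ψ = 0.238, H_out = 9.164 kJ/mol
  T = 338.5 K: K = (3.263, 0.210), RR gives ψ = 0.229, H_out = 8.638 kJ/mol
Linear interpolation between T = 337.1 (H_out = 8.104) and T = 338.5 (H_out = 8.638) on hF = 8.486 gives T ≈ 338.1 K, at which ψ = 0.23.

T = 338.1 K, V/F = 0.23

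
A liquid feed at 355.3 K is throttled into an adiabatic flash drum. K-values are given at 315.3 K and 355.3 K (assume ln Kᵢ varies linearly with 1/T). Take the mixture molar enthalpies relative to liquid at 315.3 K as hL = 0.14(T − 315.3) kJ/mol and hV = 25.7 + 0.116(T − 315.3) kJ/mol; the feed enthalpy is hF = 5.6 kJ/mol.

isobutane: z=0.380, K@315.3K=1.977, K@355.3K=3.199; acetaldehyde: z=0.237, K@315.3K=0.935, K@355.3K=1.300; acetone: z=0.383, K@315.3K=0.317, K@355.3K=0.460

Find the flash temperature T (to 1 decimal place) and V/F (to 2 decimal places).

T = 316.6 K, V/F = 0.21

Adiabatic flash: solve Rachford–Rice at each trial T, then check hF = ψ·hV(T) + (1−ψ)·hL(T).
  T = 315.3 K: K = (1.977, 0.935, 0.317), RR gives ψ = 0.184, H_out = 4.724 kJ/mol
  T = 355.3 K: K = (3.199, 1.300, 0.460), RR gives ψ = 0.793, H_out = 25.230 kJ/mol
  T = 335.3 K: K = (2.551, 1.113, 0.386), RR gives ψ = 0.531, H_out = 16.181 kJ/mol
  T = 325.3 K: K = (2.255, 1.023, 0.351), RR gives ψ = 0.377, H_out = 10.996 kJ/mol
  T = 320.3 K: K = (2.113, 0.979, 0.334), RR gives ψ = 0.287, H_out = 8.046 kJ/mol
  T = 317.8 K: K = (2.045, 0.957, 0.325), RR gives ψ = 0.238, H_out = 6.440 kJ/mol
  T = 316.6 K: K = (2.012, 0.946, 0.321), RR gives ψ = 0.212, H_out = 5.631 kJ/mol
Linear interpolation between T = 315.3 (H_out = 4.724) and T = 316.6 (H_out = 5.631) on hF = 5.6 gives T ≈ 316.6 K, at which ψ = 0.21.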